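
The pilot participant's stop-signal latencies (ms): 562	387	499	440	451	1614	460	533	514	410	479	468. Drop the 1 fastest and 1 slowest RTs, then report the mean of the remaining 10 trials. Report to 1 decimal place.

Sorted: 387, 410, 440, 451, 460, 468, 479, 499, 514, 533, 562, 1614
Drop lowest 1 (387) and highest 1 (1614)
Remaining (n=10): Σ = 4816, mean = 4816/10 = 481.600

481.6 ms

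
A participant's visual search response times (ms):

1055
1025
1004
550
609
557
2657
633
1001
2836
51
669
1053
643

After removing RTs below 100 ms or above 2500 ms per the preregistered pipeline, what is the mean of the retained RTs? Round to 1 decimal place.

Excluded: 51, 2657, 2836
Retained (n=11): Σ = 8799
Mean = 8799/11 = 799.9091

799.9 ms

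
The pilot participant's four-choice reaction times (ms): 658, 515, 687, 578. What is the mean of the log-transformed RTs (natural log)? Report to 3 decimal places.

6.406

ln(RT): 6.4892, 6.2442, 6.5323, 6.3596
Σ ln(RT) = 25.6253
Mean = 25.6253/4 = 6.40632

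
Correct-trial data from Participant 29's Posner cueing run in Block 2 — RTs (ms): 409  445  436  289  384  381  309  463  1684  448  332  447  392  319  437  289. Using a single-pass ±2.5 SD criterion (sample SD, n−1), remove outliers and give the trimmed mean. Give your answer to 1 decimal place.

385.3 ms

n = 16, ΣRT = 7464, M = 466.500
Σ(x−M)² = 1635942.00; s = √(1635942.00/15) = 330.247
Cutoffs: 466.500 ± 2.5·330.247 → [-359.1, 1292.1]
Outside: 1684 → excluded.
Retained (n=15): Σ = 5780, mean = 5780/15 = 385.333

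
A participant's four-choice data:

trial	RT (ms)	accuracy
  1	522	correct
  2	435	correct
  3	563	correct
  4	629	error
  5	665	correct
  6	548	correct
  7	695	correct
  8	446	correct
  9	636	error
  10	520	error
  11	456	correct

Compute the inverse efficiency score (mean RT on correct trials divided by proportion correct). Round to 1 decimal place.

744.2 ms

Correct trials (n=8): 522, 435, 563, 665, 548, 695, 446, 456
Mean correct RT = 4330/8 = 541.2500 ms
Proportion correct = 8/11
IES = 541.2500 / (8/11) = 744.219 ms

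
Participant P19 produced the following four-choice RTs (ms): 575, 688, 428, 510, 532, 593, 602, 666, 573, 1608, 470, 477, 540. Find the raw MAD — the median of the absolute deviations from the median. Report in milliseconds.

63 ms

Sorted: 428, 470, 477, 510, 532, 540, 573, 575, 593, 602, 666, 688, 1608 → median = 573
|x − 573|: 2, 115, 145, 63, 41, 20, 29, 93, 0, 1035, 103, 96, 33
Sorted deviations: 0, 2, 20, 29, 33, 41, 63, 93, 96, 103, 115, 145, 1035 → MAD = 63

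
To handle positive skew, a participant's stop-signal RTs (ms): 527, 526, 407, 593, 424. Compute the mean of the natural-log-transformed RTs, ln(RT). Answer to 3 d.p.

6.195

ln(RT): 6.2672, 6.2653, 6.0088, 6.3852, 6.0497
Σ ln(RT) = 30.9762
Mean = 30.9762/5 = 6.19525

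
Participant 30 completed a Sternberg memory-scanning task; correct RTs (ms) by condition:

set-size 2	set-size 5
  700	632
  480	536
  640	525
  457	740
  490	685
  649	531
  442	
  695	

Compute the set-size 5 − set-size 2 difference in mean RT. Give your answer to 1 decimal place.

M(set-size 2) = 4553/8 = 569.125
M(set-size 5) = 3649/6 = 608.167
Difference = 608.167 − 569.125 = 39.042 ms

39.0 ms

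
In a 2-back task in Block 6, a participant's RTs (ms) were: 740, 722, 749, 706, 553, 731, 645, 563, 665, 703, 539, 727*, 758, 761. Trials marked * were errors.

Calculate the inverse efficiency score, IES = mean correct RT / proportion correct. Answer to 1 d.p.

731.9 ms

Correct trials (n=13): 740, 722, 749, 706, 553, 731, 645, 563, 665, 703, 539, 758, 761
Mean correct RT = 8835/13 = 679.6154 ms
Proportion correct = 13/14
IES = 679.6154 / (13/14) = 731.893 ms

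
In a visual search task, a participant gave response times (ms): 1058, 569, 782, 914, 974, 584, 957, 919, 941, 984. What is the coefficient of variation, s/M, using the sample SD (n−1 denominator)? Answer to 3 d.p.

n = 10, Σ = 8682, M = 868.2000
Σ(x−M)² = 256211.600; s = √(256211.600/9) = 168.7245
CV = 168.7245 / 868.2000 = 0.19434

0.194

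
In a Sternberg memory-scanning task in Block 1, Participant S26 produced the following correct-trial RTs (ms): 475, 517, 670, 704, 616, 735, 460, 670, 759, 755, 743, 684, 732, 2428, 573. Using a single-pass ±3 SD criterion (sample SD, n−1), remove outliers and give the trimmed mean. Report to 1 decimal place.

649.5 ms

n = 15, ΣRT = 11521, M = 768.067
Σ(x−M)² = 3094062.93; s = √(3094062.93/14) = 470.111
Cutoffs: 768.067 ± 3·470.111 → [-642.3, 2178.4]
Outside: 2428 → excluded.
Retained (n=14): Σ = 9093, mean = 9093/14 = 649.500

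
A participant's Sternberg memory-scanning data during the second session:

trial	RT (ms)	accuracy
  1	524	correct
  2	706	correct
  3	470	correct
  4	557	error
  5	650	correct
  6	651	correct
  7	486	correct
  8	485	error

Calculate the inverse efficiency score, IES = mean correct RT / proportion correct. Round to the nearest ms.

775 ms

Correct trials (n=6): 524, 706, 470, 650, 651, 486
Mean correct RT = 3487/6 = 581.1667 ms
Proportion correct = 6/8
IES = 581.1667 / (6/8) = 774.889 ms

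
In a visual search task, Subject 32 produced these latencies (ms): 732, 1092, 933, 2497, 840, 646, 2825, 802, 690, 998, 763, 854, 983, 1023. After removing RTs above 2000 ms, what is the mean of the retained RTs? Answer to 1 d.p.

863.0 ms

Excluded: 2497, 2825
Retained (n=12): Σ = 10356
Mean = 10356/12 = 863.0000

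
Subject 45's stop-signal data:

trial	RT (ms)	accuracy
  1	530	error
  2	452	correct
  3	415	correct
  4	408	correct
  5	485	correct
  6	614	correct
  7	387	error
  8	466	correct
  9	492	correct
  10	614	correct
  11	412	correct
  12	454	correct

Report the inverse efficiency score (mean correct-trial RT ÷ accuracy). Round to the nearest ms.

Correct trials (n=10): 452, 415, 408, 485, 614, 466, 492, 614, 412, 454
Mean correct RT = 4812/10 = 481.2000 ms
Proportion correct = 10/12
IES = 481.2000 / (10/12) = 577.440 ms

577 ms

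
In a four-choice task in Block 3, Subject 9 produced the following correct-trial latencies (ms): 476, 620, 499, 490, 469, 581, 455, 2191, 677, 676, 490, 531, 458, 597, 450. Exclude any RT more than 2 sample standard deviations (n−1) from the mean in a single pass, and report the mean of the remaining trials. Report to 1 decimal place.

n = 15, ΣRT = 9660, M = 644.000
Σ(x−M)² = 2650104.00; s = √(2650104.00/14) = 435.078
Cutoffs: 644.000 ± 2·435.078 → [-226.2, 1514.2]
Outside: 2191 → excluded.
Retained (n=14): Σ = 7469, mean = 7469/14 = 533.500

533.5 ms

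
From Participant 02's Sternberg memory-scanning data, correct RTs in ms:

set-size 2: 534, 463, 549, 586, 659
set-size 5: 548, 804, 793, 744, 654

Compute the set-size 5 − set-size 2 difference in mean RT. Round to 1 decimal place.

M(set-size 2) = 2791/5 = 558.200
M(set-size 5) = 3543/5 = 708.600
Difference = 708.600 − 558.200 = 150.400 ms

150.4 ms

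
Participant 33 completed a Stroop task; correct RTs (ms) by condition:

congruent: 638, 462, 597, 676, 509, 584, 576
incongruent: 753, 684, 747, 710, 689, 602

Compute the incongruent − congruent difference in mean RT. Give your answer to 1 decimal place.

M(congruent) = 4042/7 = 577.429
M(incongruent) = 4185/6 = 697.500
Difference = 697.500 − 577.429 = 120.071 ms

120.1 ms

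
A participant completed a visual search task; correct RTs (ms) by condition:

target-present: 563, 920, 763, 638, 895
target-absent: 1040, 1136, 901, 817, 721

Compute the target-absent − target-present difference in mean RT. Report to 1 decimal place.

M(target-present) = 3779/5 = 755.800
M(target-absent) = 4615/5 = 923.000
Difference = 923.000 − 755.800 = 167.200 ms

167.2 ms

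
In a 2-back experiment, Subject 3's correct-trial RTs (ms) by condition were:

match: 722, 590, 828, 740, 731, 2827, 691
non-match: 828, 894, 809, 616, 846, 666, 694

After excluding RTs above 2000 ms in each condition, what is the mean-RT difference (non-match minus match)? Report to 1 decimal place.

47.7 ms

match: exclude 2827
M(match) = 4302/6 = 717.000
M(non-match) = 5353/7 = 764.714
Difference = 764.714 − 717.000 = 47.714 ms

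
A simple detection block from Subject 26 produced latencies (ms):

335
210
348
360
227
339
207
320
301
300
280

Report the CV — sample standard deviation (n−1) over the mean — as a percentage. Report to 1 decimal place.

19.0%

n = 11, Σ = 3227, M = 293.3636
Σ(x−M)² = 31044.545; s = √(31044.545/10) = 55.7176
CV = 55.7176 / 293.3636 = 0.18993 = 18.993%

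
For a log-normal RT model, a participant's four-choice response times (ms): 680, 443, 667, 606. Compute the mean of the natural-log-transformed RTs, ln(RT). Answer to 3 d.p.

6.381

ln(RT): 6.5221, 6.0936, 6.5028, 6.4069
Σ ln(RT) = 25.5253
Mean = 25.5253/4 = 6.38133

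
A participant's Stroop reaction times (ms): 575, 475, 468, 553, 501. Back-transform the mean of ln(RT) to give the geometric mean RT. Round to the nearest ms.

513 ms

ln(RT): 6.3544, 6.1633, 6.1485, 6.3154, 6.2166
Mean ln(RT) = 31.1981/5 = 6.23962
Geometric mean = exp(6.23962) = 512.67 ms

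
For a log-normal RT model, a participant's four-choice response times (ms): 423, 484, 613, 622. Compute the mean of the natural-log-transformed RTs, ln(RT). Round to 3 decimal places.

ln(RT): 6.0474, 6.1821, 6.4184, 6.4329
Σ ln(RT) = 25.0808
Mean = 25.0808/4 = 6.27019

6.270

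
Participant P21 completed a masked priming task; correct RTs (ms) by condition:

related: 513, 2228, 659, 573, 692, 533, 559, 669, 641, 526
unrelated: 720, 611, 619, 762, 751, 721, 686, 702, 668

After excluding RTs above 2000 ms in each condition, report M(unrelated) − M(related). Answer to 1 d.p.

related: exclude 2228
M(related) = 5365/9 = 596.111
M(unrelated) = 6240/9 = 693.333
Difference = 693.333 − 596.111 = 97.222 ms

97.2 ms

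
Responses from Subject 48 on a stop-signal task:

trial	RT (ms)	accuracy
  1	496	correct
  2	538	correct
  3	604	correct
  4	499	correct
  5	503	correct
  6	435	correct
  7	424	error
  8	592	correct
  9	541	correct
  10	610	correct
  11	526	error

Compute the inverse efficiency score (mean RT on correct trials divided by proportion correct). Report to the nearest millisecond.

Correct trials (n=9): 496, 538, 604, 499, 503, 435, 592, 541, 610
Mean correct RT = 4818/9 = 535.3333 ms
Proportion correct = 9/11
IES = 535.3333 / (9/11) = 654.296 ms

654 ms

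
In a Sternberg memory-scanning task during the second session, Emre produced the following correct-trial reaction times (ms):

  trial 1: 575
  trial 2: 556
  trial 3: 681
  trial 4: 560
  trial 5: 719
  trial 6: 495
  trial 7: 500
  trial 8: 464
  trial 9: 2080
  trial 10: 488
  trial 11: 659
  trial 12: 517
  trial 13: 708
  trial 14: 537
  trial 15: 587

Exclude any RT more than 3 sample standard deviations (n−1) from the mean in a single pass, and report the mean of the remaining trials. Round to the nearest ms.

n = 15, ΣRT = 10126, M = 675.067
Σ(x−M)² = 2208994.93; s = √(2208994.93/14) = 397.222
Cutoffs: 675.067 ± 3·397.222 → [-516.6, 1866.7]
Outside: 2080 → excluded.
Retained (n=14): Σ = 8046, mean = 8046/14 = 574.714

575 ms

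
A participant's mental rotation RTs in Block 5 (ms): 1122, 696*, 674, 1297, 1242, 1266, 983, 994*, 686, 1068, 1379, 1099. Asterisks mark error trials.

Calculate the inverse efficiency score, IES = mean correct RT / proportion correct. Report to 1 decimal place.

1297.9 ms

Correct trials (n=10): 1122, 674, 1297, 1242, 1266, 983, 686, 1068, 1379, 1099
Mean correct RT = 10816/10 = 1081.6000 ms
Proportion correct = 10/12
IES = 1081.6000 / (10/12) = 1297.920 ms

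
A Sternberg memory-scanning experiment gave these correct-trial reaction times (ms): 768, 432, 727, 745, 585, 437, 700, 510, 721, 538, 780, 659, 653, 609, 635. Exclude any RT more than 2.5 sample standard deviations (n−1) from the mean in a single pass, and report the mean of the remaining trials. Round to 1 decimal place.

633.3 ms

n = 15, ΣRT = 9499, M = 633.267
Σ(x−M)² = 180376.93; s = √(180376.93/14) = 113.508
Cutoffs: 633.267 ± 2.5·113.508 → [349.5, 917.0]
No RTs fall outside the cutoffs; all 15 retained. Mean = 9499/15 = 633.267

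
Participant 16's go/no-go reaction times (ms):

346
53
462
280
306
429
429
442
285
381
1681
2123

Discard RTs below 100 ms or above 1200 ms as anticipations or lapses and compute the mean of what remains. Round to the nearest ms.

Excluded: 53, 1681, 2123
Retained (n=9): Σ = 3360
Mean = 3360/9 = 373.3333

373 ms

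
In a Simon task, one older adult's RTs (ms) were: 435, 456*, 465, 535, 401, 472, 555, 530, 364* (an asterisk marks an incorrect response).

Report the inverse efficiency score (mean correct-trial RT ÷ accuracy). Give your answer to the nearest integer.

Correct trials (n=7): 435, 465, 535, 401, 472, 555, 530
Mean correct RT = 3393/7 = 484.7143 ms
Proportion correct = 7/9
IES = 484.7143 / (7/9) = 623.204 ms

623 ms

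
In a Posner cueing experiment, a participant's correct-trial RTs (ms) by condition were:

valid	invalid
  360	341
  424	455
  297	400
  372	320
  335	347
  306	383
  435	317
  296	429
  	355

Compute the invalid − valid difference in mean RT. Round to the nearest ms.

M(valid) = 2825/8 = 353.125
M(invalid) = 3347/9 = 371.889
Difference = 371.889 − 353.125 = 18.764 ms

19 ms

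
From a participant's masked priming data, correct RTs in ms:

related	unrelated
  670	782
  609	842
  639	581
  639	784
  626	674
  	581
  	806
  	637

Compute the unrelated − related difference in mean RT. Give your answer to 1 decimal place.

74.3 ms

M(related) = 3183/5 = 636.600
M(unrelated) = 5687/8 = 710.875
Difference = 710.875 − 636.600 = 74.275 ms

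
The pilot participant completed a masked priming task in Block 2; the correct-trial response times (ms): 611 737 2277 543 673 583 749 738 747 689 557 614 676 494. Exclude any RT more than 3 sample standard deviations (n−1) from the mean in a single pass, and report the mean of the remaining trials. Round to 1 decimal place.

n = 14, ΣRT = 10688, M = 763.429
Σ(x−M)² = 2555993.43; s = √(2555993.43/13) = 443.413
Cutoffs: 763.429 ± 3·443.413 → [-566.8, 2093.7]
Outside: 2277 → excluded.
Retained (n=13): Σ = 8411, mean = 8411/13 = 647.000

647.0 ms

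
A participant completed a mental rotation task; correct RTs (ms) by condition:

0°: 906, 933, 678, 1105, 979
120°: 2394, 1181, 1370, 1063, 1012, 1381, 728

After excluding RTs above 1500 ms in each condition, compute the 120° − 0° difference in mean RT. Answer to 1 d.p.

120°: exclude 2394
M(0°) = 4601/5 = 920.200
M(120°) = 6735/6 = 1122.500
Difference = 1122.500 − 920.200 = 202.300 ms

202.3 ms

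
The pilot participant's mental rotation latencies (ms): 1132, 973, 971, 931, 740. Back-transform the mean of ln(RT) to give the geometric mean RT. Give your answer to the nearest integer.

941 ms

ln(RT): 7.0317, 6.8804, 6.8783, 6.8363, 6.6067
Mean ln(RT) = 34.2334/5 = 6.84667
Geometric mean = exp(6.84667) = 940.75 ms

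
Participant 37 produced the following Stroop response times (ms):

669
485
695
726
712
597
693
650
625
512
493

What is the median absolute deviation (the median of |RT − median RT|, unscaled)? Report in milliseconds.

Sorted: 485, 493, 512, 597, 625, 650, 669, 693, 695, 712, 726 → median = 650
|x − 650|: 19, 165, 45, 76, 62, 53, 43, 0, 25, 138, 157
Sorted deviations: 0, 19, 25, 43, 45, 53, 62, 76, 138, 157, 165 → MAD = 53

53 ms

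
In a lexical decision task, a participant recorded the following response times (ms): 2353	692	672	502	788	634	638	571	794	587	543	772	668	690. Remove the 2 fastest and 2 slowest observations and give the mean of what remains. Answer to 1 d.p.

671.2 ms

Sorted: 502, 543, 571, 587, 634, 638, 668, 672, 690, 692, 772, 788, 794, 2353
Drop lowest 2 (502, 543) and highest 2 (794, 2353)
Remaining (n=10): Σ = 6712, mean = 6712/10 = 671.200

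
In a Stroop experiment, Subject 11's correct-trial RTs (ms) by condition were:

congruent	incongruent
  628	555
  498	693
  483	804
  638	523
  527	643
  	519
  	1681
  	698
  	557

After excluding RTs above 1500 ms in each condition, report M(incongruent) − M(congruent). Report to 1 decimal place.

69.2 ms

incongruent: exclude 1681
M(congruent) = 2774/5 = 554.800
M(incongruent) = 4992/8 = 624.000
Difference = 624.000 − 554.800 = 69.200 ms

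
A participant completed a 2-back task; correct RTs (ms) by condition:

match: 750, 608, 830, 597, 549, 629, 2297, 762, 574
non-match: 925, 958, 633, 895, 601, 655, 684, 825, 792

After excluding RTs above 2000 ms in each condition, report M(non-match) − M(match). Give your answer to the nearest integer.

match: exclude 2297
M(match) = 5299/8 = 662.375
M(non-match) = 6968/9 = 774.222
Difference = 774.222 − 662.375 = 111.847 ms

112 ms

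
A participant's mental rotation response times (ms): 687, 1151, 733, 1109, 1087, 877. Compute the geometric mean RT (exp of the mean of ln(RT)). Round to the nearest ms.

ln(RT): 6.5323, 7.0484, 6.5971, 7.0112, 6.9912, 6.7765
Mean ln(RT) = 40.9568/6 = 6.82613
Geometric mean = exp(6.82613) = 921.61 ms

922 ms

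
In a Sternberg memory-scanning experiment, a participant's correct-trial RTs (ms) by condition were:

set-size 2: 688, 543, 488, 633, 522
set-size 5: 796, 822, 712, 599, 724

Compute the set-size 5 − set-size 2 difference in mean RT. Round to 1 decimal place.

155.8 ms

M(set-size 2) = 2874/5 = 574.800
M(set-size 5) = 3653/5 = 730.600
Difference = 730.600 − 574.800 = 155.800 ms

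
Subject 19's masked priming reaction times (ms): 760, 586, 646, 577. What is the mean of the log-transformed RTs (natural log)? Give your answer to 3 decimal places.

6.459

ln(RT): 6.6333, 6.3733, 6.4708, 6.3578
Σ ln(RT) = 25.8353
Mean = 25.8353/4 = 6.45882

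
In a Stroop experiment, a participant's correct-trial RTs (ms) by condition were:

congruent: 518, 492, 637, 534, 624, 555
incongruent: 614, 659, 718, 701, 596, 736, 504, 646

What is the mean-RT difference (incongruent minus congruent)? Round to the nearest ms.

M(congruent) = 3360/6 = 560.000
M(incongruent) = 5174/8 = 646.750
Difference = 646.750 − 560.000 = 86.750 ms

87 ms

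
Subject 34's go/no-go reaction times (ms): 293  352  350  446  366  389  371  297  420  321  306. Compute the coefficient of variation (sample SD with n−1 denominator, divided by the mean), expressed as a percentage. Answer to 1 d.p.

n = 11, Σ = 3911, M = 355.5455
Σ(x−M)² = 24834.727; s = √(24834.727/10) = 49.8345
CV = 49.8345 / 355.5455 = 0.14016 = 14.016%

14.0%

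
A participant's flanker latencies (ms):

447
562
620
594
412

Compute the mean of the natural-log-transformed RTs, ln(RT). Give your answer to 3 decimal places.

6.254

ln(RT): 6.1026, 6.3315, 6.4297, 6.3869, 6.0210
Σ ln(RT) = 31.2717
Mean = 31.2717/5 = 6.25434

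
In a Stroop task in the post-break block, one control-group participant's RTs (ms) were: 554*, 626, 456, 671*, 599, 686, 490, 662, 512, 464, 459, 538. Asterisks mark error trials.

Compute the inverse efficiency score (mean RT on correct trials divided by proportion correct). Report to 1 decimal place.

Correct trials (n=10): 626, 456, 599, 686, 490, 662, 512, 464, 459, 538
Mean correct RT = 5492/10 = 549.2000 ms
Proportion correct = 10/12
IES = 549.2000 / (10/12) = 659.040 ms

659.0 ms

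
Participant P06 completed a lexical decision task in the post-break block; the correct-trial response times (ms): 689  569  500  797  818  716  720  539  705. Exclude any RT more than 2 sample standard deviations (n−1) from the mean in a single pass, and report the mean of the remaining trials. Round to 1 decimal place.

672.6 ms

n = 9, ΣRT = 6053, M = 672.556
Σ(x−M)² = 100438.22; s = √(100438.22/8) = 112.048
Cutoffs: 672.556 ± 2·112.048 → [448.5, 896.7]
No RTs fall outside the cutoffs; all 9 retained. Mean = 6053/9 = 672.556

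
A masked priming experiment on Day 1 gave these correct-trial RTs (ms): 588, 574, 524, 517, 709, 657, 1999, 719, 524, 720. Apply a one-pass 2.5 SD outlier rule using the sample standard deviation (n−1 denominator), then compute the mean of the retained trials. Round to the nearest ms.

n = 10, ΣRT = 7531, M = 753.100
Σ(x−M)² = 1785756.90; s = √(1785756.90/9) = 445.441
Cutoffs: 753.100 ± 2.5·445.441 → [-360.5, 1866.7]
Outside: 1999 → excluded.
Retained (n=9): Σ = 5532, mean = 5532/9 = 614.667

615 ms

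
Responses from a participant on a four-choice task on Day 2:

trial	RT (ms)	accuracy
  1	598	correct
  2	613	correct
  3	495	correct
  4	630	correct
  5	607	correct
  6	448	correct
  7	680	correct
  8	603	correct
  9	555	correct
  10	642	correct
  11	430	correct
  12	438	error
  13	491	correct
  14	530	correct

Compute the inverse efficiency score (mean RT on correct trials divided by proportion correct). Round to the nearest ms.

607 ms

Correct trials (n=13): 598, 613, 495, 630, 607, 448, 680, 603, 555, 642, 430, 491, 530
Mean correct RT = 7322/13 = 563.2308 ms
Proportion correct = 13/14
IES = 563.2308 / (13/14) = 606.556 ms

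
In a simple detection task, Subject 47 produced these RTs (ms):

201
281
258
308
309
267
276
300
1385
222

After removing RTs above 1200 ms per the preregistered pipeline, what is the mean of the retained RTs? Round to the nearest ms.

Excluded: 1385
Retained (n=9): Σ = 2422
Mean = 2422/9 = 269.1111

269 ms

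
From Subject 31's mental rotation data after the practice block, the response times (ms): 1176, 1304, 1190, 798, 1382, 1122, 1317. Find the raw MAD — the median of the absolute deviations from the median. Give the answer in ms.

Sorted: 798, 1122, 1176, 1190, 1304, 1317, 1382 → median = 1190
|x − 1190|: 14, 114, 0, 392, 192, 68, 127
Sorted deviations: 0, 14, 68, 114, 127, 192, 392 → MAD = 114

114 ms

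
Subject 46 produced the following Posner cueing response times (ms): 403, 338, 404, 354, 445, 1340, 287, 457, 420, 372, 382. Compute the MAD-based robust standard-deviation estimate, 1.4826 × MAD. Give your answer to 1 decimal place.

Sorted: 287, 338, 354, 372, 382, 403, 404, 420, 445, 457, 1340 → median = 403
|x − 403| sorted: 0, 1, 17, 21, 31, 42, 49, 54, 65, 116, 937 → MAD = 42
Robust SD ≈ 1.4826 × 42 = 62.269

62.3 ms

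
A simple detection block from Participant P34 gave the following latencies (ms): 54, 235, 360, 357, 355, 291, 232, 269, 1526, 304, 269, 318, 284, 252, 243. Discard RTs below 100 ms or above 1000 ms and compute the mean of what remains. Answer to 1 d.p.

289.9 ms

Excluded: 54, 1526
Retained (n=13): Σ = 3769
Mean = 3769/13 = 289.9231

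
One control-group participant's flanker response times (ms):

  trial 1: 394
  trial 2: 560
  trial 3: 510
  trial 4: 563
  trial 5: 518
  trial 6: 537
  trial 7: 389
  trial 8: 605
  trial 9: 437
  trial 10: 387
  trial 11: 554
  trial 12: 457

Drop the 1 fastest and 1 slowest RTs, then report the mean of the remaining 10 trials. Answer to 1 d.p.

Sorted: 387, 389, 394, 437, 457, 510, 518, 537, 554, 560, 563, 605
Drop lowest 1 (387) and highest 1 (605)
Remaining (n=10): Σ = 4919, mean = 4919/10 = 491.900

491.9 ms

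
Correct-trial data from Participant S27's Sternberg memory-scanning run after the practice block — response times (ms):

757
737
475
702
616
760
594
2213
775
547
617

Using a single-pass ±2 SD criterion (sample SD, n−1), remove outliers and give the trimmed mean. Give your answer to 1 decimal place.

n = 11, ΣRT = 8793, M = 799.364
Σ(x−M)² = 2293626.55; s = √(2293626.55/10) = 478.918
Cutoffs: 799.364 ± 2·478.918 → [-158.5, 1757.2]
Outside: 2213 → excluded.
Retained (n=10): Σ = 6580, mean = 6580/10 = 658.000

658.0 ms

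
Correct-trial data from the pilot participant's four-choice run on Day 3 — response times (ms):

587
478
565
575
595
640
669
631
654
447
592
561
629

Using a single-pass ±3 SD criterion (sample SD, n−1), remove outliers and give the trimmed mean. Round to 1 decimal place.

n = 13, ΣRT = 7623, M = 586.385
Σ(x−M)² = 50591.08; s = √(50591.08/12) = 64.930
Cutoffs: 586.385 ± 3·64.930 → [391.6, 781.2]
No RTs fall outside the cutoffs; all 13 retained. Mean = 7623/13 = 586.385

586.4 ms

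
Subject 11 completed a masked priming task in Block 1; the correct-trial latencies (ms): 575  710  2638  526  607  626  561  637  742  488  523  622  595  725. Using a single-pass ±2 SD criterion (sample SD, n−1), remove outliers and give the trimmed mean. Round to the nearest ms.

n = 14, ΣRT = 10575, M = 755.357
Σ(x−M)² = 3892129.21; s = √(3892129.21/13) = 547.170
Cutoffs: 755.357 ± 2·547.170 → [-339.0, 1849.7]
Outside: 2638 → excluded.
Retained (n=13): Σ = 7937, mean = 7937/13 = 610.538

611 ms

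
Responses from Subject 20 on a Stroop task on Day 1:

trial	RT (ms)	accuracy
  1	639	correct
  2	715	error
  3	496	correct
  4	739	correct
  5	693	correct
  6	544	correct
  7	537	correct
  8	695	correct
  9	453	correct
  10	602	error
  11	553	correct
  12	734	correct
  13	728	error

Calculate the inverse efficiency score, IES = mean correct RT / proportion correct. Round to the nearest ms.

791 ms

Correct trials (n=10): 639, 496, 739, 693, 544, 537, 695, 453, 553, 734
Mean correct RT = 6083/10 = 608.3000 ms
Proportion correct = 10/13
IES = 608.3000 / (10/13) = 790.790 ms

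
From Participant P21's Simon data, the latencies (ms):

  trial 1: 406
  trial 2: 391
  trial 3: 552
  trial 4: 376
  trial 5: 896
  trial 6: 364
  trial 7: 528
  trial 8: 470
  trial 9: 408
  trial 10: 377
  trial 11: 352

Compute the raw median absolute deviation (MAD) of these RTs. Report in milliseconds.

Sorted: 352, 364, 376, 377, 391, 406, 408, 470, 528, 552, 896 → median = 406
|x − 406|: 0, 15, 146, 30, 490, 42, 122, 64, 2, 29, 54
Sorted deviations: 0, 2, 15, 29, 30, 42, 54, 64, 122, 146, 490 → MAD = 42

42 ms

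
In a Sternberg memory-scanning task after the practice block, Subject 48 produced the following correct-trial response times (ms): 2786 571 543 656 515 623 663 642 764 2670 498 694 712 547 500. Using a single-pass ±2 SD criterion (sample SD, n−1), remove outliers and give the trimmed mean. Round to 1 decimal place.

609.8 ms

n = 15, ΣRT = 13384, M = 892.267
Σ(x−M)² = 7874400.93; s = √(7874400.93/14) = 749.971
Cutoffs: 892.267 ± 2·749.971 → [-607.7, 2392.2]
Outside: 2670, 2786 → excluded.
Retained (n=13): Σ = 7928, mean = 7928/13 = 609.846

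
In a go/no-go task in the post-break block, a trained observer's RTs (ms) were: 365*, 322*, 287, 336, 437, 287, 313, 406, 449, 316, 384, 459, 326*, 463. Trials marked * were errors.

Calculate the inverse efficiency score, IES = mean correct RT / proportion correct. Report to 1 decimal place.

478.7 ms

Correct trials (n=11): 287, 336, 437, 287, 313, 406, 449, 316, 384, 459, 463
Mean correct RT = 4137/11 = 376.0909 ms
Proportion correct = 11/14
IES = 376.0909 / (11/14) = 478.661 ms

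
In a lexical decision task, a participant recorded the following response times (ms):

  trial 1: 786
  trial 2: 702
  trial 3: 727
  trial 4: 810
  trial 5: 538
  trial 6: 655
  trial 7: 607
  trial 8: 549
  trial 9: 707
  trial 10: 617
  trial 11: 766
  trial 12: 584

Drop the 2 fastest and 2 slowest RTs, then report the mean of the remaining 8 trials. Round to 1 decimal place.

Sorted: 538, 549, 584, 607, 617, 655, 702, 707, 727, 766, 786, 810
Drop lowest 2 (538, 549) and highest 2 (786, 810)
Remaining (n=8): Σ = 5365, mean = 5365/8 = 670.625

670.6 ms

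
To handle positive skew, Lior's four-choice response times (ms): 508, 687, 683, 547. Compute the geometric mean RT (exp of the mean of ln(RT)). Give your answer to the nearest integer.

ln(RT): 6.2305, 6.5323, 6.5265, 6.3044
Mean ln(RT) = 25.5938/4 = 6.39844
Geometric mean = exp(6.39844) = 600.91 ms

601 ms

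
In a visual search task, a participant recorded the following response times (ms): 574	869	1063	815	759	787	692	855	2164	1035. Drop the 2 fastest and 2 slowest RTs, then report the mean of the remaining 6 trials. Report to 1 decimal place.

853.3 ms

Sorted: 574, 692, 759, 787, 815, 855, 869, 1035, 1063, 2164
Drop lowest 2 (574, 692) and highest 2 (1063, 2164)
Remaining (n=6): Σ = 5120, mean = 5120/6 = 853.333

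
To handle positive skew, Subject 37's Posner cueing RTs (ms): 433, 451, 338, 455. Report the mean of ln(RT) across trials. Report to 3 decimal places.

ln(RT): 6.0707, 6.1115, 5.8230, 6.1203
Σ ln(RT) = 24.1255
Mean = 24.1255/4 = 6.03139

6.031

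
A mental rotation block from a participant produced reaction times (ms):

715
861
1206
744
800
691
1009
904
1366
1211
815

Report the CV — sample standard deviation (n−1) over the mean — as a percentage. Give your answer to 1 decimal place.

n = 11, Σ = 10322, M = 938.3636
Σ(x−M)² = 524208.545; s = √(524208.545/10) = 228.9560
CV = 228.9560 / 938.3636 = 0.24399 = 24.399%

24.4%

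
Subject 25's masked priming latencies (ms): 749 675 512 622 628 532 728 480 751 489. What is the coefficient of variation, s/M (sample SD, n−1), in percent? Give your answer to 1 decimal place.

n = 10, Σ = 6166, M = 616.6000
Σ(x−M)² = 104612.400; s = √(104612.400/9) = 107.8128
CV = 107.8128 / 616.6000 = 0.17485 = 17.485%

17.5%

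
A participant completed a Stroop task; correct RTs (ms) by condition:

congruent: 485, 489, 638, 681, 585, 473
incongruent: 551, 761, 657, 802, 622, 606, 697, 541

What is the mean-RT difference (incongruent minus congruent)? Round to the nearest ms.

96 ms

M(congruent) = 3351/6 = 558.500
M(incongruent) = 5237/8 = 654.625
Difference = 654.625 − 558.500 = 96.125 ms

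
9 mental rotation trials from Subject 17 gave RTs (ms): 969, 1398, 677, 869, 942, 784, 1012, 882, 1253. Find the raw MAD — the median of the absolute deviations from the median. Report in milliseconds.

Sorted: 677, 784, 869, 882, 942, 969, 1012, 1253, 1398 → median = 942
|x − 942|: 27, 456, 265, 73, 0, 158, 70, 60, 311
Sorted deviations: 0, 27, 60, 70, 73, 158, 265, 311, 456 → MAD = 73

73 ms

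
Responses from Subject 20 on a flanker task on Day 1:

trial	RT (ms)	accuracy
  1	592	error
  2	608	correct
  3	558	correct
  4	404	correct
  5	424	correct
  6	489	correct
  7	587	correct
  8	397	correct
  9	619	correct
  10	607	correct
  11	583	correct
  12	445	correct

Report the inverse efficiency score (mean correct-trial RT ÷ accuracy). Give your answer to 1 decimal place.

567.4 ms

Correct trials (n=11): 608, 558, 404, 424, 489, 587, 397, 619, 607, 583, 445
Mean correct RT = 5721/11 = 520.0909 ms
Proportion correct = 11/12
IES = 520.0909 / (11/12) = 567.372 ms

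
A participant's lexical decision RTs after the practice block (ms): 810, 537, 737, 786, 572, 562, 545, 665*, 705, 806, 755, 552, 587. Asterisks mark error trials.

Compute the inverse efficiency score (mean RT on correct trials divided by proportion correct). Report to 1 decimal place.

Correct trials (n=12): 810, 537, 737, 786, 572, 562, 545, 705, 806, 755, 552, 587
Mean correct RT = 7954/12 = 662.8333 ms
Proportion correct = 12/13
IES = 662.8333 / (12/13) = 718.069 ms

718.1 ms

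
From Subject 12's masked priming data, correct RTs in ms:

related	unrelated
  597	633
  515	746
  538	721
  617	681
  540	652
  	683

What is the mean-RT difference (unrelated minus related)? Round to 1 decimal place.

124.6 ms

M(related) = 2807/5 = 561.400
M(unrelated) = 4116/6 = 686.000
Difference = 686.000 − 561.400 = 124.600 ms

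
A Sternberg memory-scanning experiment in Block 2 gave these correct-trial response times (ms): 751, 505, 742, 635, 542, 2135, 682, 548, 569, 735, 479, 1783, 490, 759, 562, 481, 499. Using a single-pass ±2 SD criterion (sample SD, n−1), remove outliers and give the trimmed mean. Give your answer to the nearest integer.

599 ms

n = 17, ΣRT = 12897, M = 758.647
Σ(x−M)² = 3490863.88; s = √(3490863.88/16) = 467.096
Cutoffs: 758.647 ± 2·467.096 → [-175.5, 1692.8]
Outside: 1783, 2135 → excluded.
Retained (n=15): Σ = 8979, mean = 8979/15 = 598.600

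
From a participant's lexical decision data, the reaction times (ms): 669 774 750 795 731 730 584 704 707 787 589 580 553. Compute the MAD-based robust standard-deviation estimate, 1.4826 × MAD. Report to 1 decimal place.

Sorted: 553, 580, 584, 589, 669, 704, 707, 730, 731, 750, 774, 787, 795 → median = 707
|x − 707| sorted: 0, 3, 23, 24, 38, 43, 67, 80, 88, 118, 123, 127, 154 → MAD = 67
Robust SD ≈ 1.4826 × 67 = 99.334

99.3 ms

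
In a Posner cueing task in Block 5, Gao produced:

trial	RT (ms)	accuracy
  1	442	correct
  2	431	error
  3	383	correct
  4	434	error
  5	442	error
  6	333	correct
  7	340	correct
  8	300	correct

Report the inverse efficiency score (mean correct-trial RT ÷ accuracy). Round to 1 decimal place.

Correct trials (n=5): 442, 383, 333, 340, 300
Mean correct RT = 1798/5 = 359.6000 ms
Proportion correct = 5/8
IES = 359.6000 / (5/8) = 575.360 ms

575.4 ms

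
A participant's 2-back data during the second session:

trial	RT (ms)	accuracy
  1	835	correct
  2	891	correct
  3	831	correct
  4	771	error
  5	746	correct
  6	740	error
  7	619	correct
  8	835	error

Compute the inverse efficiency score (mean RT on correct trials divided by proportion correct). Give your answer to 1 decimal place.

Correct trials (n=5): 835, 891, 831, 746, 619
Mean correct RT = 3922/5 = 784.4000 ms
Proportion correct = 5/8
IES = 784.4000 / (5/8) = 1255.040 ms

1255.0 ms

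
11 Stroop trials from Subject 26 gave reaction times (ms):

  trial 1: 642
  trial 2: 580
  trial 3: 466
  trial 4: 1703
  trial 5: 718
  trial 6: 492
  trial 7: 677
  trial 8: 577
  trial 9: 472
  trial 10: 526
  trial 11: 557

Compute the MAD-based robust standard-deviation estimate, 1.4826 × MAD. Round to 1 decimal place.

Sorted: 466, 472, 492, 526, 557, 577, 580, 642, 677, 718, 1703 → median = 577
|x − 577| sorted: 0, 3, 20, 51, 65, 85, 100, 105, 111, 141, 1126 → MAD = 85
Robust SD ≈ 1.4826 × 85 = 126.021

126.0 ms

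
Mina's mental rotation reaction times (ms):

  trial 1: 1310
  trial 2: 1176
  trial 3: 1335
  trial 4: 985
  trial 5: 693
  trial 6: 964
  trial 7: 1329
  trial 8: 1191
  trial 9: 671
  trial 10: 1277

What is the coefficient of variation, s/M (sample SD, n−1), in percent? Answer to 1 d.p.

n = 10, Σ = 10931, M = 1093.1000
Σ(x−M)² = 578086.900; s = √(578086.900/9) = 253.4401
CV = 253.4401 / 1093.1000 = 0.23185 = 23.185%

23.2%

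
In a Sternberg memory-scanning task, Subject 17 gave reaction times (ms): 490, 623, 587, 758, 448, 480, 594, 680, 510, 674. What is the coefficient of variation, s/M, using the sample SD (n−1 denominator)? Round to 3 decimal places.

0.174

n = 10, Σ = 5844, M = 584.4000
Σ(x−M)² = 92844.400; s = √(92844.400/9) = 101.5679
CV = 101.5679 / 584.4000 = 0.17380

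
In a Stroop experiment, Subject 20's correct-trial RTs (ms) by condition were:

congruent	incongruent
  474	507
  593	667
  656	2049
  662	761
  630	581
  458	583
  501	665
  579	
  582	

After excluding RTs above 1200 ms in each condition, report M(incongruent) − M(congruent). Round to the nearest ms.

incongruent: exclude 2049
M(congruent) = 5135/9 = 570.556
M(incongruent) = 3764/6 = 627.333
Difference = 627.333 − 570.556 = 56.778 ms

57 ms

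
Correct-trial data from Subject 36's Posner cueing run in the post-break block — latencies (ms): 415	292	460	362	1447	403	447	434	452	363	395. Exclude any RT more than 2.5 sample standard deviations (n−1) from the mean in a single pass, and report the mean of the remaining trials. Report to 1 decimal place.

402.3 ms

n = 11, ΣRT = 5470, M = 497.273
Σ(x−M)² = 1016532.18; s = √(1016532.18/10) = 318.831
Cutoffs: 497.273 ± 2.5·318.831 → [-299.8, 1294.4]
Outside: 1447 → excluded.
Retained (n=10): Σ = 4023, mean = 4023/10 = 402.300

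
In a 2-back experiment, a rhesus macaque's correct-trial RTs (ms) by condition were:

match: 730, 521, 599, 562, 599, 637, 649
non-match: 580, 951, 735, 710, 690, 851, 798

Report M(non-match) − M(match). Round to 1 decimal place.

145.4 ms

M(match) = 4297/7 = 613.857
M(non-match) = 5315/7 = 759.286
Difference = 759.286 − 613.857 = 145.429 ms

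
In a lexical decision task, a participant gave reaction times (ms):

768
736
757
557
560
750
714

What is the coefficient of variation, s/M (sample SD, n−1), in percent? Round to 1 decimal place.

n = 7, Σ = 4842, M = 691.7143
Σ(x−M)² = 51433.429; s = √(51433.429/6) = 92.5864
CV = 92.5864 / 691.7143 = 0.13385 = 13.385%

13.4%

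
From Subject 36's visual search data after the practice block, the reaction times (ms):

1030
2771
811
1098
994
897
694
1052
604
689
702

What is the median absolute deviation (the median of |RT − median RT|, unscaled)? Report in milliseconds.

195 ms

Sorted: 604, 689, 694, 702, 811, 897, 994, 1030, 1052, 1098, 2771 → median = 897
|x − 897|: 133, 1874, 86, 201, 97, 0, 203, 155, 293, 208, 195
Sorted deviations: 0, 86, 97, 133, 155, 195, 201, 203, 208, 293, 1874 → MAD = 195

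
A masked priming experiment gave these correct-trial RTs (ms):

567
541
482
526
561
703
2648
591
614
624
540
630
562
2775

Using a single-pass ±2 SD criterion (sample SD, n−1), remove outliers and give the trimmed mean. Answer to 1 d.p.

578.4 ms

n = 14, ΣRT = 12364, M = 883.143
Σ(x−M)² = 7845447.71; s = √(7845447.71/13) = 776.850
Cutoffs: 883.143 ± 2·776.850 → [-670.6, 2436.8]
Outside: 2648, 2775 → excluded.
Retained (n=12): Σ = 6941, mean = 6941/12 = 578.417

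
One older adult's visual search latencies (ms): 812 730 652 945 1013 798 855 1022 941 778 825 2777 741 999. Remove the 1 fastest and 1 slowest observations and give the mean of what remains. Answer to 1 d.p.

871.6 ms

Sorted: 652, 730, 741, 778, 798, 812, 825, 855, 941, 945, 999, 1013, 1022, 2777
Drop lowest 1 (652) and highest 1 (2777)
Remaining (n=12): Σ = 10459, mean = 10459/12 = 871.583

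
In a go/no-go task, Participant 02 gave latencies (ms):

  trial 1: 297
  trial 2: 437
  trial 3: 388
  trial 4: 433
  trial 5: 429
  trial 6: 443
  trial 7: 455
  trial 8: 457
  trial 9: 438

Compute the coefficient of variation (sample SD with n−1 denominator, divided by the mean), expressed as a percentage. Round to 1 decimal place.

12.0%

n = 9, Σ = 3777, M = 419.6667
Σ(x−M)² = 20138.000; s = √(20138.000/8) = 50.1722
CV = 50.1722 / 419.6667 = 0.11955 = 11.955%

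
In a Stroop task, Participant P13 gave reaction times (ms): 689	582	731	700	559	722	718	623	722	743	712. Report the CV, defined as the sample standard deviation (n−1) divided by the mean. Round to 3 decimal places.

n = 11, Σ = 7501, M = 681.9091
Σ(x−M)² = 40500.909; s = √(40500.909/10) = 63.6403
CV = 63.6403 / 681.9091 = 0.09333

0.093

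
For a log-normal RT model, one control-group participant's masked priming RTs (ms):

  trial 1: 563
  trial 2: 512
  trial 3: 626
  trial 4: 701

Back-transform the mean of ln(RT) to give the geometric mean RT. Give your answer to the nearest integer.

ln(RT): 6.3333, 6.2383, 6.4394, 6.5525
Mean ln(RT) = 25.5635/4 = 6.39087
Geometric mean = exp(6.39087) = 596.37 ms

596 ms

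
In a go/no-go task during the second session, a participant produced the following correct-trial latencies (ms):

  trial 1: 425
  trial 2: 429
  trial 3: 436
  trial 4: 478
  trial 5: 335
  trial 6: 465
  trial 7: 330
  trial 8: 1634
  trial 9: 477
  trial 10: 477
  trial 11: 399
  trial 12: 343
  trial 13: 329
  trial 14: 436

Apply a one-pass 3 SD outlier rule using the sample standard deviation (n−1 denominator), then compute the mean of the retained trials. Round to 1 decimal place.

412.2 ms

n = 14, ΣRT = 6993, M = 499.500
Σ(x−M)² = 1427793.50; s = √(1427793.50/13) = 331.407
Cutoffs: 499.500 ± 3·331.407 → [-494.7, 1493.7]
Outside: 1634 → excluded.
Retained (n=13): Σ = 5359, mean = 5359/13 = 412.231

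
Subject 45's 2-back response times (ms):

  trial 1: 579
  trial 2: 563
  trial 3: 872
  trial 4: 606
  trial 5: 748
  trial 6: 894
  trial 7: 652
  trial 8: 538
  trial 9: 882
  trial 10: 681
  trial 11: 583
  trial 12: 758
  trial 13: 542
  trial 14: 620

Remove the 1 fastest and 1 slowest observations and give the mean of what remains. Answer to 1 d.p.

Sorted: 538, 542, 563, 579, 583, 606, 620, 652, 681, 748, 758, 872, 882, 894
Drop lowest 1 (538) and highest 1 (894)
Remaining (n=12): Σ = 8086, mean = 8086/12 = 673.833

673.8 ms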